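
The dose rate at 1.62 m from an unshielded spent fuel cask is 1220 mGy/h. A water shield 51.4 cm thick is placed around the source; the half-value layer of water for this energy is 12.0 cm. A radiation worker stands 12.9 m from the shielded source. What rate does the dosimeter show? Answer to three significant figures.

Distance alone: (1.62/12.9)² = 0.01577, so 1220 × 0.01577 = 19.24 mGy/h.
Shield: 51.4/12.0 = 4.283 half-value layers → attenuation 2^(−4.283) = 0.05137.
Combined: 19.24 × 0.05137 = 0.9884 mGy/h.

0.988 mGy/h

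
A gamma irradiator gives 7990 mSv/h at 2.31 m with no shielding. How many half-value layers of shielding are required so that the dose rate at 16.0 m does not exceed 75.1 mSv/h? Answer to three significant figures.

At 16.0 m, distance alone gives 7990 × (2.31/16.0)² = 7990 × 0.02084 = 166.5 mSv/h.
Further attenuation needed: 166.5/75.1 = 2.217.
n = log₂(2.217) = 1.149 half-value layers.

1.15 half-value layers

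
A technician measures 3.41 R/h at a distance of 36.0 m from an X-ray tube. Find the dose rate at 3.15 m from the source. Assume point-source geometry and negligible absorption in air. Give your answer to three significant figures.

445 R/h

Intensity scales as (d₁/d₂)², so the rate at 3.15 m is
3.41 × (36.0/3.15)² = 3.41 × 130.6 = 445.3 R/h.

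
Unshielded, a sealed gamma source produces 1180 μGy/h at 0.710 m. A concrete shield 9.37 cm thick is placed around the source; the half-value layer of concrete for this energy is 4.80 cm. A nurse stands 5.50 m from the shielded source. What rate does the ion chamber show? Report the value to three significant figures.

Distance alone: 1180 × (0.710/5.50)² = 1180 × 0.01666 = 19.66 μGy/h.
Shield: 9.37/4.80 = 1.952 half-value layers → attenuation 2^(−1.952) = 0.2585.
Combined: 19.66 × 0.2585 = 5.082 μGy/h.

5.08 μGy/h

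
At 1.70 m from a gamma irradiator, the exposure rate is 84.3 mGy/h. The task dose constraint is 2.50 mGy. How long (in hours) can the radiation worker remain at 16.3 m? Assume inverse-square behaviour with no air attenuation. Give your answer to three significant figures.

Using I₁d₁² = I₂d₂², rate at 16.3 m:
(1.70/16.3)² = 0.01088, so 84.3 × 0.01088 = 0.9172 mGy/h.
Stay time = 2.50 mGy ÷ 0.9172 mGy/h = 2.726 h.

2.73 h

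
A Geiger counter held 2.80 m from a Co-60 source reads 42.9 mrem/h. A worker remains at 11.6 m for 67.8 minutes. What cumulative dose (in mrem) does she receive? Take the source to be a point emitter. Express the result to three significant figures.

2.82 mrem

Using I₁d₁² = I₂d₂², rate at 11.6 m:
42.9 × (2.80/11.6)² = 42.9 × 0.05826 = 2.499 mrem/h.
Dose = rate × time = 2.499 mrem/h × 1.130 h = 2.824 mrem.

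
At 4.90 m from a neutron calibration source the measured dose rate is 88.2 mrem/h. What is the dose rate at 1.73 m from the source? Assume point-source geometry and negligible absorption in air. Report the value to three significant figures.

By the inverse-square law, scaling from 4.90 m to 1.73 m:
88.2 × (4.90/1.73)² = 88.2 × 8.022 = 707.5 mrem/h.

708 mrem/h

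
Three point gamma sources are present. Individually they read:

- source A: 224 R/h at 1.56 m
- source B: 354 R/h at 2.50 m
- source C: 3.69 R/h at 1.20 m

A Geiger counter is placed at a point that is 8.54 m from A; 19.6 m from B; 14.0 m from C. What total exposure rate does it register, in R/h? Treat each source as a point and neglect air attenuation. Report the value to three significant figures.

Each source contributes Iᵢ·(dᵢ/rᵢ)²; contributions add.
A: 224 × (1.56/8.54)² = 7.474 R/h
B: 354 × (2.50/19.6)² = 5.759 R/h
C: 3.69 × (1.20/14.0)² = 0.02711 R/h
Total = 7.474 + 5.759 + 0.02711 = 13.26 R/h.

13.3 R/h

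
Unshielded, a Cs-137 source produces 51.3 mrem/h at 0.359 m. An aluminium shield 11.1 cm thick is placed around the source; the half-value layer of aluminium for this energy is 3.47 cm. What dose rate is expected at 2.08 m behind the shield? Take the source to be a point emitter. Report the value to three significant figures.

Distance alone: (0.359/2.08)² = 0.02979, so 51.3 × 0.02979 = 1.528 mrem/h.
Shield: 11.1/3.47 = 3.199 half-value layers → attenuation 2^(−3.199) = 0.1089.
Combined: 1.528 × 0.1089 = 0.1664 mrem/h.

0.166 mrem/h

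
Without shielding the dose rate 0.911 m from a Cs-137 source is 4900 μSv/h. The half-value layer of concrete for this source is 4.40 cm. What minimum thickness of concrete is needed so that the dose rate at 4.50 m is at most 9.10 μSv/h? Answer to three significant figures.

At 4.50 m, distance alone gives (0.911/4.50)² = 0.04098, so 4900 × 0.04098 = 200.8 μSv/h.
Further attenuation needed: 200.8/9.10 = 22.07.
n = log₂(22.07) = 4.464 half-value layers.
Thickness = 4.464 × 4.40 cm = 19.64 cm.

19.6 cm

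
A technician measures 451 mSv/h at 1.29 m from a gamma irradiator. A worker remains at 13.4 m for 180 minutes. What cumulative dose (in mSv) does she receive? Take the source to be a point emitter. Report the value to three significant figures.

Using I₁d₁² = I₂d₂², rate at 13.4 m:
(1.29/13.4)² = 0.009268, so 451 × 0.009268 = 4.180 mSv/h.
Dose = rate × time = 4.180 mSv/h × 3.000 h = 12.54 mSv.

12.5 mSv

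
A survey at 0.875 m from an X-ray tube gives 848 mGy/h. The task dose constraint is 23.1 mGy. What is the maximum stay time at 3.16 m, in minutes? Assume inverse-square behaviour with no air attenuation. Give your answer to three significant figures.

21.3 min

Since intensity falls as 1/r², rate at 3.16 m:
848 × (0.875/3.16)² = 848 × 0.07667 = 65.02 mGy/h.
Stay time = 23.1 mGy ÷ 65.02 mGy/h = 0.3553 h = 21.32 min.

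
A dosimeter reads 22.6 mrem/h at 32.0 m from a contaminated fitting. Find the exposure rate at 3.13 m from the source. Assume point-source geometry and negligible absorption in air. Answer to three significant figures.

Using I₁d₁² = I₂d₂², the rate at 3.13 m is
22.6 × (32.0/3.13)² = 22.6 × 104.5 = 2362 mrem/h.

2360 mrem/h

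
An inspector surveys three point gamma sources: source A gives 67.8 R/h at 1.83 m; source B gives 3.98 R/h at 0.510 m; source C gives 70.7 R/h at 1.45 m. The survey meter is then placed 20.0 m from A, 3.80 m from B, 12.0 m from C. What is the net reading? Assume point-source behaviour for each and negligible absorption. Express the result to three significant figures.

1.67 R/h

Each source contributes Iᵢ·(dᵢ/rᵢ)²; contributions add.
A: 67.8 × (1.83/20.0)² = 0.5676 R/h
B: 3.98 × (0.510/3.80)² = 0.07169 R/h
C: 70.7 × (1.45/12.0)² = 1.032 R/h
Total = 0.5676 + 0.07169 + 1.032 = 1.671 R/h.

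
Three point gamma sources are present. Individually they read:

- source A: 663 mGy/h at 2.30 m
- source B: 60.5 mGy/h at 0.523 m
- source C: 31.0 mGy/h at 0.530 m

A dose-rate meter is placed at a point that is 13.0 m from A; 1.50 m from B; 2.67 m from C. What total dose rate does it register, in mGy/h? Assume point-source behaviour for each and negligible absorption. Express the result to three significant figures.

Each source contributes Iᵢ·(dᵢ/rᵢ)²; contributions add.
A: 663 × (2.30/13.0)² = 20.75 mGy/h
B: 60.5 × (0.523/1.50)² = 7.355 mGy/h
C: 31.0 × (0.530/2.67)² = 1.221 mGy/h
Total = 20.75 + 7.355 + 1.221 = 29.33 mGy/h.

29.3 mGy/h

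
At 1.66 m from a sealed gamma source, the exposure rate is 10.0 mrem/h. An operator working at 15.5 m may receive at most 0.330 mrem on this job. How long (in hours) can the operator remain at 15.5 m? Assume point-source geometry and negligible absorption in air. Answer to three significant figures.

Since intensity falls as 1/r², rate at 15.5 m:
(1.66/15.5)² = 0.01147, so 10.0 × 0.01147 = 0.1147 mrem/h.
Stay time = 0.330 mrem ÷ 0.1147 mrem/h = 2.877 h.

2.88 h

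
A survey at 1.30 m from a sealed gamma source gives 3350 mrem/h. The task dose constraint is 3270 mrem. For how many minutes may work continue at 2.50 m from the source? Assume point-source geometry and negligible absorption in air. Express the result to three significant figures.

By the inverse-square law, rate at 2.50 m:
(1.30/2.50)² = 0.2704, so 3350 × 0.2704 = 905.8 mrem/h.
Stay time = 3270 mrem ÷ 905.8 mrem/h = 3.610 h = 216.6 min.

217 min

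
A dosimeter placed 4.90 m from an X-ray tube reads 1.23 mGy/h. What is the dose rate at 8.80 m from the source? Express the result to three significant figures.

0.381 mGy/h

By the inverse-square law, scaling from 4.90 m to 8.80 m:
(4.90/8.80)² = 0.3100, so 1.23 × 0.3100 = 0.3813 mGy/h.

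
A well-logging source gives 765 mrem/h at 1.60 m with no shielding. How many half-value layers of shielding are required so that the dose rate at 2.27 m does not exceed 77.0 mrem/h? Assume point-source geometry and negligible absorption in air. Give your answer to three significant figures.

2.30 half-value layers

At 2.27 m, distance alone gives (1.60/2.27)² = 0.4968, so 765 × 0.4968 = 380.1 mrem/h.
Further attenuation needed: 380.1/77.0 = 4.936.
n = log₂(4.936) = 2.303 half-value layers.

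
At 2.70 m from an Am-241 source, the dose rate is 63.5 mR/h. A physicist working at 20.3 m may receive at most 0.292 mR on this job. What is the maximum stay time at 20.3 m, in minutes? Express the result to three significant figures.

15.6 min

Applying the 1/r² law, rate at 20.3 m:
(2.70/20.3)² = 0.01769, so 63.5 × 0.01769 = 1.123 mR/h.
Stay time = 0.292 mR ÷ 1.123 mR/h = 0.2600 h = 15.60 min.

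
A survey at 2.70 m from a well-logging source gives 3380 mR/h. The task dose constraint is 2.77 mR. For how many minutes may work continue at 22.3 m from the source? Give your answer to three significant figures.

3.35 min

Using I₁d₁² = I₂d₂², rate at 22.3 m:
(2.70/22.3)² = 0.01466, so 3380 × 0.01466 = 49.55 mR/h.
Stay time = 2.77 mR ÷ 49.55 mR/h = 0.05590 h = 3.354 min.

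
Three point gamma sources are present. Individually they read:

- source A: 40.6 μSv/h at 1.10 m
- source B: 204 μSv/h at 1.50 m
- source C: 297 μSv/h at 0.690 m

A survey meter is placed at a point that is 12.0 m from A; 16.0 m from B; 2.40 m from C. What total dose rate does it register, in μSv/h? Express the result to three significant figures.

26.7 μSv/h

By superposition, sum each source's inverse-square contribution:
A: 40.6 × (1.10/12.0)² = 0.3412 μSv/h
B: 204 × (1.50/16.0)² = 1.793 μSv/h
C: 297 × (0.690/2.40)² = 24.55 μSv/h
Total = 0.3412 + 1.793 + 24.55 = 26.68 μSv/h.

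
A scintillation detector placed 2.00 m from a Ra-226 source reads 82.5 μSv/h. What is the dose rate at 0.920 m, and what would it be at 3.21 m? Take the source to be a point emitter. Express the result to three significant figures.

390 μSv/h; 32.0 μSv/h

Intensity scales as (d₁/d₂)², so
At 0.920 m: (2.00/0.920)² = 4.726, so 82.5 × 4.726 = 389.9 μSv/h
At 3.21 m: 389.9 × (0.920/3.21)² = 389.9 × 0.08214 = 32.03 μSv/h.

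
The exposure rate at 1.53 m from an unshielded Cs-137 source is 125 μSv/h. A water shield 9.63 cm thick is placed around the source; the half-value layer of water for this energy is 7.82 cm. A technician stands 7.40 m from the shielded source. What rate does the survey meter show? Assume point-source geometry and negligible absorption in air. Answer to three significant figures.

Distance alone: (1.53/7.40)² = 0.04275, so 125 × 0.04275 = 5.344 μSv/h.
Shield: 9.63/7.82 = 1.231 half-value layers → attenuation 2^(−1.231) = 0.4260.
Combined: 5.344 × 0.4260 = 2.277 μSv/h.

2.28 μSv/h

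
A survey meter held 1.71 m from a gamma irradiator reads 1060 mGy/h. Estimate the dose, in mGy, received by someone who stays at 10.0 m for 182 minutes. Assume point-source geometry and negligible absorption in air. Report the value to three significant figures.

94.0 mGy

Applying the 1/r² law, rate at 10.0 m:
1060 × (1.71/10.0)² = 1060 × 0.02924 = 30.99 mGy/h.
Dose = rate × time = 30.99 mGy/h × 3.033 h = 93.99 mGy.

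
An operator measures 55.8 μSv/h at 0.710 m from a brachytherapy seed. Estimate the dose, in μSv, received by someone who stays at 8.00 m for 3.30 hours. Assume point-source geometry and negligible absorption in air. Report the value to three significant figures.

1.45 μSv

Since intensity falls as 1/r², rate at 8.00 m:
(0.710/8.00)² = 0.007877, so 55.8 × 0.007877 = 0.4395 μSv/h.
Dose = rate × time = 0.4395 μSv/h × 3.300 h = 1.450 μSv.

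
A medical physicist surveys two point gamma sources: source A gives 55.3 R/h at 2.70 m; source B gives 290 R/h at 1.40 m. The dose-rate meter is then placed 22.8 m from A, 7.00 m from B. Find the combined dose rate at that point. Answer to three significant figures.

12.4 R/h

Each source contributes Iᵢ·(dᵢ/rᵢ)²; contributions add.
A: 55.3 × (2.70/22.8)² = 0.7755 R/h
B: 290 × (1.40/7.00)² = 11.60 R/h
Total = 0.7755 + 11.60 = 12.38 R/h.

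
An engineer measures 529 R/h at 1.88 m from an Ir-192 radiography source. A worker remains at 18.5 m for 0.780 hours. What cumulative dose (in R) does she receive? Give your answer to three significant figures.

4.26 R

Applying the 1/r² law, rate at 18.5 m:
(1.88/18.5)² = 0.01033, so 529 × 0.01033 = 5.465 R/h.
Dose = rate × time = 5.465 R/h × 0.7800 h = 4.263 R.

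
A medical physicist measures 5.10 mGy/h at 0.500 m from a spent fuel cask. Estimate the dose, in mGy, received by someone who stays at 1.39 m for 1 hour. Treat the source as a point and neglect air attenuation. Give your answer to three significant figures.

Intensity scales as (d₁/d₂)², so rate at 1.39 m:
(0.500/1.39)² = 0.1294, so 5.10 × 0.1294 = 0.6599 mGy/h.
Dose = rate × time = 0.6599 mGy/h × 1.000 h = 0.6599 mGy.

0.660 mGy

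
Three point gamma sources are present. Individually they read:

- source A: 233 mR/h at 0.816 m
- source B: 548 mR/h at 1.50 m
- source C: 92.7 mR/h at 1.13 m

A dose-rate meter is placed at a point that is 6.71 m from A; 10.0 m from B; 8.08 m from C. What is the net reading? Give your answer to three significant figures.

Each source contributes Iᵢ·(dᵢ/rᵢ)²; contributions add.
A: 233 × (0.816/6.71)² = 3.446 mR/h
B: 548 × (1.50/10.0)² = 12.33 mR/h
C: 92.7 × (1.13/8.08)² = 1.813 mR/h
Total = 3.446 + 12.33 + 1.813 = 17.59 mR/h.

17.6 mR/h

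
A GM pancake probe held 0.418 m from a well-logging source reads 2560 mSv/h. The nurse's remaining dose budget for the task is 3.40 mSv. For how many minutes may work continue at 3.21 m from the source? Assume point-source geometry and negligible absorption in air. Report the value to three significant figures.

4.70 min

Intensity scales as (d₁/d₂)², so rate at 3.21 m:
2560 × (0.418/3.21)² = 2560 × 0.01696 = 43.42 mSv/h.
Stay time = 3.40 mSv ÷ 43.42 mSv/h = 0.07830 h = 4.698 min.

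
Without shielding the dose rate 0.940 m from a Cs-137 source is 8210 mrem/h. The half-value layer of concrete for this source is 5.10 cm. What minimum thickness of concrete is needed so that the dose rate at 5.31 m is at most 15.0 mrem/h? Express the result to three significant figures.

20.9 cm

At 5.31 m, distance alone gives (0.940/5.31)² = 0.03134, so 8210 × 0.03134 = 257.3 mrem/h.
Further attenuation needed: 257.3/15.0 = 17.15.
n = log₂(17.15) = 4.100 half-value layers.
Thickness = 4.100 × 5.10 cm = 20.91 cm.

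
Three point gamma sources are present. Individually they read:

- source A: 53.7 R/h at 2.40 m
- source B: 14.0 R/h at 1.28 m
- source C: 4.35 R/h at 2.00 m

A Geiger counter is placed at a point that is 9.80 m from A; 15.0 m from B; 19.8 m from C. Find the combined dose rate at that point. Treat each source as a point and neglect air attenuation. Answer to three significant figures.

By superposition, sum each source's inverse-square contribution:
A: 53.7 × (2.40/9.80)² = 3.221 R/h
B: 14.0 × (1.28/15.0)² = 0.1019 R/h
C: 4.35 × (2.00/19.8)² = 0.04438 R/h
Total = 3.221 + 0.1019 + 0.04438 = 3.367 R/h.

3.37 R/h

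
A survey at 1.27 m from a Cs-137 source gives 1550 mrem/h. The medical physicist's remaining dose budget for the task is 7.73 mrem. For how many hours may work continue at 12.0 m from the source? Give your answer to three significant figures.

Using I₁d₁² = I₂d₂², rate at 12.0 m:
1550 × (1.27/12.0)² = 1550 × 0.01120 = 17.36 mrem/h.
Stay time = 7.73 mrem ÷ 17.36 mrem/h = 0.4453 h.

0.445 h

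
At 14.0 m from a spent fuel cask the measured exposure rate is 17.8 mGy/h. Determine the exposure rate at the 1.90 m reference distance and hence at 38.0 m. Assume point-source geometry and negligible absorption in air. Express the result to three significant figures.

Intensity scales as (d₁/d₂)², so
At 1.90 m: 17.8 × (14.0/1.90)² = 17.8 × 54.29 = 966.4 mGy/h
At 38.0 m: (1.90/38.0)² = 0.002500, so 966.4 × 0.002500 = 2.416 mGy/h.

966 mGy/h; 2.42 mGy/h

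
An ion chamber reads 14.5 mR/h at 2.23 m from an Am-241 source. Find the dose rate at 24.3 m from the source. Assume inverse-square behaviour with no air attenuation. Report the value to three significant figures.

Since intensity falls as 1/r², the rate at 24.3 m is
14.5 × (2.23/24.3)² = 14.5 × 0.008422 = 0.1221 mR/h.

0.122 mR/h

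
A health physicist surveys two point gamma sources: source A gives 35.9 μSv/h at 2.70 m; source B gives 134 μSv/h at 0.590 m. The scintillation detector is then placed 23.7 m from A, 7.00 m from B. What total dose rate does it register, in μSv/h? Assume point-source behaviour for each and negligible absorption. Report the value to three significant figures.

Each source contributes Iᵢ·(dᵢ/rᵢ)²; contributions add.
A: 35.9 × (2.70/23.7)² = 0.4659 μSv/h
B: 134 × (0.590/7.00)² = 0.9519 μSv/h
Total = 0.4659 + 0.9519 = 1.418 μSv/h.

1.42 μSv/h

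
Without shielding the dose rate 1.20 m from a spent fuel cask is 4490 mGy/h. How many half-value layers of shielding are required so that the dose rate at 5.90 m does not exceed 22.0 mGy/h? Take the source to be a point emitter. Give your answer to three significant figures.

At 5.90 m, distance alone gives (1.20/5.90)² = 0.04137, so 4490 × 0.04137 = 185.8 mGy/h.
Further attenuation needed: 185.8/22.0 = 8.445.
n = log₂(8.445) = 3.078 half-value layers.

3.08 half-value layers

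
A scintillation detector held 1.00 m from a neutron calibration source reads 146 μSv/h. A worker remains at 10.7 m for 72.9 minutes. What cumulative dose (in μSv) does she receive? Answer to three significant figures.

Intensity scales as (d₁/d₂)², so rate at 10.7 m:
146 × (1.00/10.7)² = 146 × 0.008734 = 1.275 μSv/h.
Dose = rate × time = 1.275 μSv/h × 1.215 h = 1.549 μSv.

1.55 μSv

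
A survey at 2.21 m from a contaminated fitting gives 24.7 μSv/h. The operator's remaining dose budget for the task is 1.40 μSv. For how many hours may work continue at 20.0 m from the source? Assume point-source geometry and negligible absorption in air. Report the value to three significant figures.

Using I₁d₁² = I₂d₂², rate at 20.0 m:
(2.21/20.0)² = 0.01221, so 24.7 × 0.01221 = 0.3016 μSv/h.
Stay time = 1.40 μSv ÷ 0.3016 μSv/h = 4.642 h.

4.64 h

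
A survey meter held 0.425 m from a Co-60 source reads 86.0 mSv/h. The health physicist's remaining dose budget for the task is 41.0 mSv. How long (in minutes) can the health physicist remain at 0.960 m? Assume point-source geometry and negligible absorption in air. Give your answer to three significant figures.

Applying the 1/r² law, rate at 0.960 m:
(0.425/0.960)² = 0.1960, so 86.0 × 0.1960 = 16.86 mSv/h.
Stay time = 41.0 mSv ÷ 16.86 mSv/h = 2.432 h = 145.9 min.

146 min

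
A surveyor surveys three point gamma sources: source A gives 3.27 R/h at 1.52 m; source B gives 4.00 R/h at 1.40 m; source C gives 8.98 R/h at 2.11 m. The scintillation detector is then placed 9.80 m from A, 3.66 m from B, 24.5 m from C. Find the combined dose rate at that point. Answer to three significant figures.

0.731 R/h

By superposition, sum each source's inverse-square contribution:
A: 3.27 × (1.52/9.80)² = 0.07867 R/h
B: 4.00 × (1.40/3.66)² = 0.5853 R/h
C: 8.98 × (2.11/24.5)² = 0.06661 R/h
Total = 0.07867 + 0.5853 + 0.06661 = 0.7306 R/h.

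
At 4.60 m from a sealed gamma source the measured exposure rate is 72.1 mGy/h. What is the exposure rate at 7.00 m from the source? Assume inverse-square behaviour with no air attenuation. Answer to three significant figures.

31.1 mGy/h

Since intensity falls as 1/r², scaling from 4.60 m to 7.00 m:
(4.60/7.00)² = 0.4318, so 72.1 × 0.4318 = 31.13 mGy/h.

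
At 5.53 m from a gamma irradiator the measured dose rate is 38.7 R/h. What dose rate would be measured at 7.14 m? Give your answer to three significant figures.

23.2 R/h

Intensity scales as (d₁/d₂)², so scaling from 5.53 m to 7.14 m:
(5.53/7.14)² = 0.5999, so 38.7 × 0.5999 = 23.22 R/h.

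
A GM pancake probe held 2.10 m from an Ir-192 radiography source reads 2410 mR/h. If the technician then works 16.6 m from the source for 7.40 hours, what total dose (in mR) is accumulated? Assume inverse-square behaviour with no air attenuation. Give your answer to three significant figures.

Applying the 1/r² law, rate at 16.6 m:
(2.10/16.6)² = 0.01600, so 2410 × 0.01600 = 38.56 mR/h.
Dose = rate × time = 38.56 mR/h × 7.400 h = 285.3 mR.

285 mR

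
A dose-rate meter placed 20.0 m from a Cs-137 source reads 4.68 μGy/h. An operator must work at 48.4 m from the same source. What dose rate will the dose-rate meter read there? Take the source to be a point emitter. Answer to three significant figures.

0.799 μGy/h

Using I₁d₁² = I₂d₂², scaling from 20.0 m to 48.4 m:
4.68 × (20.0/48.4)² = 4.68 × 0.1708 = 0.7993 μGy/h.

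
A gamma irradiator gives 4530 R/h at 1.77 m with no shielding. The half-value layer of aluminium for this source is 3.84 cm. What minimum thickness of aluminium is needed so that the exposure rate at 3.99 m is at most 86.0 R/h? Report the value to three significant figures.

At 3.99 m, distance alone gives 4530 × (1.77/3.99)² = 4530 × 0.1968 = 891.5 R/h.
Further attenuation needed: 891.5/86.0 = 10.37.
n = log₂(10.37) = 3.374 half-value layers.
Thickness = 3.374 × 3.84 cm = 12.96 cm.

13.0 cm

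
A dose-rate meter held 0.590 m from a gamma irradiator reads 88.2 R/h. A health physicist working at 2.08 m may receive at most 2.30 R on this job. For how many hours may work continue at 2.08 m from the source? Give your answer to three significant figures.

0.324 h

Using I₁d₁² = I₂d₂², rate at 2.08 m:
88.2 × (0.590/2.08)² = 88.2 × 0.08046 = 7.097 R/h.
Stay time = 2.30 R ÷ 7.097 R/h = 0.3241 h.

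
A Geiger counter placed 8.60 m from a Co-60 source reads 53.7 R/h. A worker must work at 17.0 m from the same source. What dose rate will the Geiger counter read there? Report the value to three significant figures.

13.7 R/h

By the inverse-square law, scaling from 8.60 m to 17.0 m:
(8.60/17.0)² = 0.2559, so 53.7 × 0.2559 = 13.74 R/h.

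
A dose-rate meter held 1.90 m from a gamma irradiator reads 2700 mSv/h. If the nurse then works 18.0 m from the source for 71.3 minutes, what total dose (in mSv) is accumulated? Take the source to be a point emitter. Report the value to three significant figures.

35.7 mSv

Applying the 1/r² law, rate at 18.0 m:
2700 × (1.90/18.0)² = 2700 × 0.01114 = 30.08 mSv/h.
Dose = rate × time = 30.08 mSv/h × 1.188 h = 35.74 mSv.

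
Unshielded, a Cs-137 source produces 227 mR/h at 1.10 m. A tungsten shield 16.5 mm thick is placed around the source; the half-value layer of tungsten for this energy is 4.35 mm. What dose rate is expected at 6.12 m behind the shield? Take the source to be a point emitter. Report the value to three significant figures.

0.529 mR/h

Distance alone: (1.10/6.12)² = 0.03231, so 227 × 0.03231 = 7.334 mR/h.
Shield: 16.5/4.35 = 3.793 half-value layers → attenuation 2^(−3.793) = 0.07214.
Combined: 7.334 × 0.07214 = 0.5291 mR/h.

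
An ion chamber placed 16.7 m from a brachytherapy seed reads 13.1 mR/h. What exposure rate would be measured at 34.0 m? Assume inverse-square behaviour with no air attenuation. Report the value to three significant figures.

3.16 mR/h

By the inverse-square law, scaling from 16.7 m to 34.0 m:
13.1 × (16.7/34.0)² = 13.1 × 0.2413 = 3.161 mR/h.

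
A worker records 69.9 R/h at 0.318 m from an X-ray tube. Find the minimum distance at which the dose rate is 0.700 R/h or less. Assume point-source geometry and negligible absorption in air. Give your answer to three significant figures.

3.18 m

Since intensity falls as 1/r², d₂ = d₁·√(I₁/I₂).
I₁/I₂ = 69.9/0.700 = 99.86, so d₂ = 0.318 × √99.86 = 3.178 m.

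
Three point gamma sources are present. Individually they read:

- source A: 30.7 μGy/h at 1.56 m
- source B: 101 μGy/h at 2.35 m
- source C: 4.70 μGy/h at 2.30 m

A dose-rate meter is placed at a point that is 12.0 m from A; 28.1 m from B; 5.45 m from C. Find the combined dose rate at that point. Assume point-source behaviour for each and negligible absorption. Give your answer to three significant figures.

2.06 μGy/h

By superposition, sum each source's inverse-square contribution:
A: 30.7 × (1.56/12.0)² = 0.5188 μGy/h
B: 101 × (2.35/28.1)² = 0.7064 μGy/h
C: 4.70 × (2.30/5.45)² = 0.8371 μGy/h
Total = 0.5188 + 0.7064 + 0.8371 = 2.062 μGy/h.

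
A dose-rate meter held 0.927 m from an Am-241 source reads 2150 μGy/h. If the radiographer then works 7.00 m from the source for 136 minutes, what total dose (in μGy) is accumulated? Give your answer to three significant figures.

Since intensity falls as 1/r², rate at 7.00 m:
2150 × (0.927/7.00)² = 2150 × 0.01754 = 37.71 μGy/h.
Dose = rate × time = 37.71 μGy/h × 2.267 h = 85.49 μGy.

85.5 μGy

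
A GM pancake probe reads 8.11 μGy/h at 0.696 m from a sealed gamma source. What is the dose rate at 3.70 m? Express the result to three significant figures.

By the inverse-square law, the rate at 3.70 m is
(0.696/3.70)² = 0.03538, so 8.11 × 0.03538 = 0.2869 μGy/h.

0.287 μGy/h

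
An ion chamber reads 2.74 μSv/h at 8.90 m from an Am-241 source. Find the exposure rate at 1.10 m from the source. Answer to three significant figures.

Applying the 1/r² law, the rate at 1.10 m is
(8.90/1.10)² = 65.46, so 2.74 × 65.46 = 179.4 μSv/h.

179 μSv/h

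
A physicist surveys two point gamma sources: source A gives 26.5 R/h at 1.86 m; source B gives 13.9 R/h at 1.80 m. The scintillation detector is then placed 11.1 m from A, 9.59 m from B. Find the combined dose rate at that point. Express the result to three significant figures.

1.23 R/h

Each source contributes Iᵢ·(dᵢ/rᵢ)²; contributions add.
A: 26.5 × (1.86/11.1)² = 0.7441 R/h
B: 13.9 × (1.80/9.59)² = 0.4897 R/h
Total = 0.7441 + 0.4897 = 1.234 R/h.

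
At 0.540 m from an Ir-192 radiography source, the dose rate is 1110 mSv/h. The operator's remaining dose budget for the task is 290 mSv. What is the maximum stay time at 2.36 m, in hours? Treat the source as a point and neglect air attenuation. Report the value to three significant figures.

Since intensity falls as 1/r², rate at 2.36 m:
(0.540/2.36)² = 0.05236, so 1110 × 0.05236 = 58.12 mSv/h.
Stay time = 290 mSv ÷ 58.12 mSv/h = 4.990 h.

4.99 h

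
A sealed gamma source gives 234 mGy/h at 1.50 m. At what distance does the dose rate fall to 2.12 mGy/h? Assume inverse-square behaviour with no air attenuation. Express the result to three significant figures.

Using I₁d₁² = I₂d₂², d₂ = d₁·√(I₁/I₂).
I₁/I₂ = 234/2.12 = 110.4, so d₂ = 1.50 × √110.4 = 15.76 m.

15.8 m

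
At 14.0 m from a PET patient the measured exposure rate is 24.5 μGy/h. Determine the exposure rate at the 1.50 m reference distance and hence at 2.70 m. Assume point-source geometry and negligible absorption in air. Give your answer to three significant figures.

2130 μGy/h; 659 μGy/h

Applying the 1/r² law,
At 1.50 m: (14.0/1.50)² = 87.11, so 24.5 × 87.11 = 2134 μGy/h
At 2.70 m: (1.50/2.70)² = 0.3086, so 2134 × 0.3086 = 658.6 μGy/h.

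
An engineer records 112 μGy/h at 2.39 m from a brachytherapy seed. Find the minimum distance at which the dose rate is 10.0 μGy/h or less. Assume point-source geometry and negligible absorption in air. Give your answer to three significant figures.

Applying the 1/r² law, d₂ = d₁·√(I₁/I₂).
I₁/I₂ = 112/10.0 = 11.20, so d₂ = 2.39 × √11.20 = 7.998 m.

8.00 m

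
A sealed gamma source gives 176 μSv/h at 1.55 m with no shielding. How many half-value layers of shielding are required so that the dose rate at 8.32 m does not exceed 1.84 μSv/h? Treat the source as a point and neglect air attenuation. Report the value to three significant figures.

At 8.32 m, distance alone gives (1.55/8.32)² = 0.03471, so 176 × 0.03471 = 6.109 μSv/h.
Further attenuation needed: 6.109/1.84 = 3.320.
n = log₂(3.320) = 1.731 half-value layers.

1.73 half-value layers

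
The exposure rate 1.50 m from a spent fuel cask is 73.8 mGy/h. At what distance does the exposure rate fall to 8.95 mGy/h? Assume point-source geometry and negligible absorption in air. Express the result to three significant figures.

4.31 m

Using I₁d₁² = I₂d₂², d₂ = d₁·√(I₁/I₂).
I₁/I₂ = 73.8/8.95 = 8.246, so d₂ = 1.50 × √8.246 = 4.307 m.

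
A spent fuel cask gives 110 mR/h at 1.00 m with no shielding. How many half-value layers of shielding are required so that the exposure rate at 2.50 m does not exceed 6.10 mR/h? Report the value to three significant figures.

1.53 half-value layers

At 2.50 m, distance alone gives (1.00/2.50)² = 0.1600, so 110 × 0.1600 = 17.60 mR/h.
Further attenuation needed: 17.60/6.10 = 2.885.
n = log₂(2.885) = 1.529 half-value layers.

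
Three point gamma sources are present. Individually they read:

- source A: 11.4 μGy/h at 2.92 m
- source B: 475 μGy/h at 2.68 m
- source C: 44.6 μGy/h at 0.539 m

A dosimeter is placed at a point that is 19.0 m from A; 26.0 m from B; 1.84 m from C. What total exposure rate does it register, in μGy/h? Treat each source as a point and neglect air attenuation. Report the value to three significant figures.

Each source contributes Iᵢ·(dᵢ/rᵢ)²; contributions add.
A: 11.4 × (2.92/19.0)² = 0.2693 μGy/h
B: 475 × (2.68/26.0)² = 5.047 μGy/h
C: 44.6 × (0.539/1.84)² = 3.827 μGy/h
Total = 0.2693 + 5.047 + 3.827 = 9.143 μGy/h.

9.14 μGy/h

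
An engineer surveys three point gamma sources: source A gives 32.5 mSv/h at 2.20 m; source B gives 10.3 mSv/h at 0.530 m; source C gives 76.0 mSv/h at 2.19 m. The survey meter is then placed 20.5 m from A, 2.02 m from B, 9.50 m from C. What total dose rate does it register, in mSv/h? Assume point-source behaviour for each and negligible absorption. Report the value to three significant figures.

By superposition, sum each source's inverse-square contribution:
A: 32.5 × (2.20/20.5)² = 0.3743 mSv/h
B: 10.3 × (0.530/2.02)² = 0.7091 mSv/h
C: 76.0 × (2.19/9.50)² = 4.039 mSv/h
Total = 0.3743 + 0.7091 + 4.039 = 5.122 mSv/h.

5.12 mSv/h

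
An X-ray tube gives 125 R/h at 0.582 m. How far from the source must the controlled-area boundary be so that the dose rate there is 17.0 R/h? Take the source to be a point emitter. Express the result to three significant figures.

1.58 m

Using I₁d₁² = I₂d₂², d₂ = d₁·√(I₁/I₂).
I₁/I₂ = 125/17.0 = 7.353, so d₂ = 0.582 × √7.353 = 1.578 m.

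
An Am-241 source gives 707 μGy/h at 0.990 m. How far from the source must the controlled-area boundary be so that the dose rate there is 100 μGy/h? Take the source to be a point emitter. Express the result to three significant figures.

2.63 m

Using I₁d₁² = I₂d₂², d₂ = d₁·√(I₁/I₂).
I₁/I₂ = 707/100 = 7.070, so d₂ = 0.990 × √7.070 = 2.632 m.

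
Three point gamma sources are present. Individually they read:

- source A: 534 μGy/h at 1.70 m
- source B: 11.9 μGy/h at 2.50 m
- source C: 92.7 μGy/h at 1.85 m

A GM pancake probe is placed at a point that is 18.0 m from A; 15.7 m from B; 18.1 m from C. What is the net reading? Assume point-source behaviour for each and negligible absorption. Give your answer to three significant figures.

By superposition, sum each source's inverse-square contribution:
A: 534 × (1.70/18.0)² = 4.763 μGy/h
B: 11.9 × (2.50/15.7)² = 0.3017 μGy/h
C: 92.7 × (1.85/18.1)² = 0.9684 μGy/h
Total = 4.763 + 0.3017 + 0.9684 = 6.033 μGy/h.

6.03 μGy/h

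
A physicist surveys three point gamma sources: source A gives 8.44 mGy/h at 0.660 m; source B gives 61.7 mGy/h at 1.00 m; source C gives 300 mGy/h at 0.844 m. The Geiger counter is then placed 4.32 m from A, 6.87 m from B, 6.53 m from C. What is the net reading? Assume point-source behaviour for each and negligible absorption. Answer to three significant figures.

6.52 mGy/h

Each source contributes Iᵢ·(dᵢ/rᵢ)²; contributions add.
A: 8.44 × (0.660/4.32)² = 0.1970 mGy/h
B: 61.7 × (1.00/6.87)² = 1.307 mGy/h
C: 300 × (0.844/6.53)² = 5.012 mGy/h
Total = 0.1970 + 1.307 + 5.012 = 6.516 mGy/h.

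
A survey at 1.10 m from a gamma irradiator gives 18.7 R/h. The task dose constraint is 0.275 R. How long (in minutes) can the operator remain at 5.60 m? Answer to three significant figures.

Using I₁d₁² = I₂d₂², rate at 5.60 m:
(1.10/5.60)² = 0.03858, so 18.7 × 0.03858 = 0.7214 R/h.
Stay time = 0.275 R ÷ 0.7214 R/h = 0.3812 h = 22.87 min.

22.9 min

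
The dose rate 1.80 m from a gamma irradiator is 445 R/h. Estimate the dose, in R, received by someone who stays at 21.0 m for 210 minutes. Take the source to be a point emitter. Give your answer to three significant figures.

Since intensity falls as 1/r², rate at 21.0 m:
445 × (1.80/21.0)² = 445 × 0.007347 = 3.269 R/h.
Dose = rate × time = 3.269 R/h × 3.500 h = 11.44 R.

11.4 R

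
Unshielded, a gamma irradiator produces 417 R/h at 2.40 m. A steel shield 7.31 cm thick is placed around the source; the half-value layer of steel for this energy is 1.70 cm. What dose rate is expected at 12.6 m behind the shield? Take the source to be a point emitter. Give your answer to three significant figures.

Distance alone: 417 × (2.40/12.6)² = 417 × 0.03628 = 15.13 R/h.
Shield: 7.31/1.70 = 4.300 half-value layers → attenuation 2^(−4.300) = 0.05077.
Combined: 15.13 × 0.05077 = 0.7682 R/h.

0.768 R/h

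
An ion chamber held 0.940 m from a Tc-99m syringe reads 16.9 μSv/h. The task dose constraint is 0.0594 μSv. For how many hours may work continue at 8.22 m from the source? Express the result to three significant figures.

0.269 h

By the inverse-square law, rate at 8.22 m:
(0.940/8.22)² = 0.01308, so 16.9 × 0.01308 = 0.2211 μSv/h.
Stay time = 0.0594 μSv ÷ 0.2211 μSv/h = 0.2687 h.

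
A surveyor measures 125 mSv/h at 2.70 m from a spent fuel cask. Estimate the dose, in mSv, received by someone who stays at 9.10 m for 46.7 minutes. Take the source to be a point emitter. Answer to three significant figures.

Using I₁d₁² = I₂d₂², rate at 9.10 m:
(2.70/9.10)² = 0.08803, so 125 × 0.08803 = 11.00 mSv/h.
Dose = rate × time = 11.00 mSv/h × 0.7783 h = 8.561 mSv.

8.56 mSv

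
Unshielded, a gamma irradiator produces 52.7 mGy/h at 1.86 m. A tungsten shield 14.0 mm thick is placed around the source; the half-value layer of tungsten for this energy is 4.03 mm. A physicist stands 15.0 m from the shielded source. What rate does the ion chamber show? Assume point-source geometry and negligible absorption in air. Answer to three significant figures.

0.0729 mGy/h

Distance alone: (1.86/15.0)² = 0.01538, so 52.7 × 0.01538 = 0.8105 mGy/h.
Shield: 14.0/4.03 = 3.474 half-value layers → attenuation 2^(−3.474) = 0.09000.
Combined: 0.8105 × 0.09000 = 0.07294 mGy/h.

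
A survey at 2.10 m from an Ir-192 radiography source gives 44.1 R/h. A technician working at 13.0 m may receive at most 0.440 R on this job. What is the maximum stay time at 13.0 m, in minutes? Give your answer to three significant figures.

22.9 min

By the inverse-square law, rate at 13.0 m:
(2.10/13.0)² = 0.02609, so 44.1 × 0.02609 = 1.151 R/h.
Stay time = 0.440 R ÷ 1.151 R/h = 0.3823 h = 22.94 min.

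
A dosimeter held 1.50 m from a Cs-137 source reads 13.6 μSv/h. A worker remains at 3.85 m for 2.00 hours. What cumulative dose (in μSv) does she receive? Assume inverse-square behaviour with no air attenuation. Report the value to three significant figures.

Using I₁d₁² = I₂d₂², rate at 3.85 m:
(1.50/3.85)² = 0.1518, so 13.6 × 0.1518 = 2.064 μSv/h.
Dose = rate × time = 2.064 μSv/h × 2.000 h = 4.128 μSv.

4.13 μSv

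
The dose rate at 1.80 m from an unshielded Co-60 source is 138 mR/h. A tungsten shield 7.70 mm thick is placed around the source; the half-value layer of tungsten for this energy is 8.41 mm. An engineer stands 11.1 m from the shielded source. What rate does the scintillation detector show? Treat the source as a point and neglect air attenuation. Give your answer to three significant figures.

Distance alone: (1.80/11.1)² = 0.02630, so 138 × 0.02630 = 3.629 mR/h.
Shield: 7.70/8.41 = 0.9156 half-value layers → attenuation 2^(−0.9156) = 0.5301.
Combined: 3.629 × 0.5301 = 1.924 mR/h.

1.92 mR/h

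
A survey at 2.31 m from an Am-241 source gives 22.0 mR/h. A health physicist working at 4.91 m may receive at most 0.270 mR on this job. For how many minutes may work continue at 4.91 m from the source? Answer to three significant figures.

3.33 min

Using I₁d₁² = I₂d₂², rate at 4.91 m:
22.0 × (2.31/4.91)² = 22.0 × 0.2213 = 4.869 mR/h.
Stay time = 0.270 mR ÷ 4.869 mR/h = 0.05545 h = 3.327 min.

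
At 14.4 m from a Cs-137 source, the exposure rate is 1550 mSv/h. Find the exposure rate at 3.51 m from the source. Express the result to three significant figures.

26100 mSv/h

Applying the 1/r² law, the rate at 3.51 m is
(14.4/3.51)² = 16.83, so 1550 × 16.83 = 26090 mSv/h.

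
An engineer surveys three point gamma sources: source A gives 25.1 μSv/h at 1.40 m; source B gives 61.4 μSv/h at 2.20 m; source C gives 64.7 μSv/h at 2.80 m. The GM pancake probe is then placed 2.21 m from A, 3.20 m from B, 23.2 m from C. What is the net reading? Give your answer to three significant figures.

40.0 μSv/h

By superposition, sum each source's inverse-square contribution:
A: 25.1 × (1.40/2.21)² = 10.07 μSv/h
B: 61.4 × (2.20/3.20)² = 29.02 μSv/h
C: 64.7 × (2.80/23.2)² = 0.9424 μSv/h
Total = 10.07 + 29.02 + 0.9424 = 40.03 μSv/h.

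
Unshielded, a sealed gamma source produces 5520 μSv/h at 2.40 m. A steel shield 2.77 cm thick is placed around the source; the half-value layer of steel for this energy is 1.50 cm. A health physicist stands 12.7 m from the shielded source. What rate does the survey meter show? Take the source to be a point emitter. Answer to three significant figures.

Distance alone: (2.40/12.7)² = 0.03571, so 5520 × 0.03571 = 197.1 μSv/h.
Shield: 2.77/1.50 = 1.847 half-value layers → attenuation 2^(−1.847) = 0.2780.
Combined: 197.1 × 0.2780 = 54.79 μSv/h.

54.8 μSv/h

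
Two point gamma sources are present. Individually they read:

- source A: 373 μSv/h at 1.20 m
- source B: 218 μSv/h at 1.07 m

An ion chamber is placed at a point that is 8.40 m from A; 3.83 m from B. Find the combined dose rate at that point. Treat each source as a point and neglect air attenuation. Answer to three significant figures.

Each source contributes Iᵢ·(dᵢ/rᵢ)²; contributions add.
A: 373 × (1.20/8.40)² = 7.612 μSv/h
B: 218 × (1.07/3.83)² = 17.01 μSv/h
Total = 7.612 + 17.01 = 24.62 μSv/h.

24.6 μSv/h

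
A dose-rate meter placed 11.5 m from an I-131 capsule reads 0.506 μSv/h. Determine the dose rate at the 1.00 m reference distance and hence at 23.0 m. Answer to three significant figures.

66.9 μSv/h; 0.126 μSv/h

Intensity scales as (d₁/d₂)², so
At 1.00 m: 0.506 × (11.5/1.00)² = 0.506 × 132.2 = 66.89 μSv/h
At 23.0 m: 66.89 × (1.00/23.0)² = 66.89 × 0.001890 = 0.1264 μSv/h.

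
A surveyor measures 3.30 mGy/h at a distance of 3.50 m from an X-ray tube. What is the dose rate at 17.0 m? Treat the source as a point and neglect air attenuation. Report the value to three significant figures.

0.140 mGy/h

Using I₁d₁² = I₂d₂², the rate at 17.0 m is
3.30 × (3.50/17.0)² = 3.30 × 0.04239 = 0.1399 mGy/h.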